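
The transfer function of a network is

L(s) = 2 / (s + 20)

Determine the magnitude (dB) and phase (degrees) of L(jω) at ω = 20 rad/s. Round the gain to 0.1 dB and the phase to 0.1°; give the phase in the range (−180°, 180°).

At s = jω = j20:
pole (s+20): 20 + j20 → |·| = √(20²+20²) = √800 ≈ 28.284, ∠ = arctan(20/20) ≈ 45.00°
|L| = 2 / 28.284 ≈ 0.070711
Gain = 20 log₁₀(0.070711) ≈ -23.01 dB
∠L = 0.00° − 45.00° = -45.00°

-23.0 dB, -45.0°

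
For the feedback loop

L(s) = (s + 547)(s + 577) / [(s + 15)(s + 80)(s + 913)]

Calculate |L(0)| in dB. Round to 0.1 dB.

L(0) = 1·547·577 / (15·80·913) ≈ 0.28808
20 log₁₀(0.28808) ≈ -10.81 dB

-10.8 dB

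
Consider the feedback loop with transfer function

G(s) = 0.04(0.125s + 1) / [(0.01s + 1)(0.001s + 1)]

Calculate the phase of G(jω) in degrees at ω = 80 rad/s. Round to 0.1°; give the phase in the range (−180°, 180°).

At ω = 80 rad/s:
zero (1 + j80·0.125) = 1 + j10 → |·| ≈ 10.05, ∠ ≈ 84.29°
pole (1 + j80·0.01) = 1 + j0.8 → |·| ≈ 1.2806, ∠ ≈ 38.66°
pole (1 + j80·0.001) = 1 + j0.08 → |·| ≈ 1.0032, ∠ ≈ 4.57°
∠G = (84.29°) − (38.66° + 4.57°) = 41.06°

41.1°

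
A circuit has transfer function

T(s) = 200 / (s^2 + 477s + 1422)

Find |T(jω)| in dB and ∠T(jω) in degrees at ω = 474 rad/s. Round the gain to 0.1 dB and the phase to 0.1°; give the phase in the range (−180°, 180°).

-64.0 dB, -134.6°

Substitute s = j474:
Numerator: 200 = 200 + j0
Denominator: (j474)^2 + 477(j474) + 1422 = -223254 + j226098
|N| = √(200² + 0²) ≈ 200, ∠N ≈ 0.00°
|D| = √(223254² + 226098²) ≈ 3.1775e+05, ∠D ≈ 134.64°
|T| = 200 / 3.1775e+05 ≈ 0.00062943
Gain = 20 log₁₀(0.00062943) ≈ -64.02 dB
∠T = 0.00° − 134.64° = -134.64°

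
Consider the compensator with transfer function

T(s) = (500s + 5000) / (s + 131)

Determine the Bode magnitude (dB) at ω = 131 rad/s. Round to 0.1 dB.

51.0 dB

Substitute s = j131:
Numerator: 500(j131) + 5000 = 5000 + j65500
Denominator: (j131) + 131 = 131 + j131
|N| = √(5000² + 65500²) ≈ 65691, ∠N ≈ 85.63°
|D| = √(131² + 131²) ≈ 185.26, ∠D ≈ 45.00°
|T| = 65691 / 185.26 ≈ 354.59
Gain = 20 log₁₀(354.59) ≈ 50.99 dB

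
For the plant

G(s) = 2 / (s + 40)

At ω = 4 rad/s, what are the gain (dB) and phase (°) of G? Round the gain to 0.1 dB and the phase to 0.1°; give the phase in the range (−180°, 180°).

-26.1 dB, -5.7°

Substitute s = j4:
Numerator: 2 = 2 + j0
Denominator: (j4) + 40 = 40 + j4
|N| = √(2² + 0²) ≈ 2, ∠N ≈ 0.00°
|D| = √(40² + 4²) ≈ 40.2, ∠D ≈ 5.71°
|G| = 2 / 40.2 ≈ 0.049751
Gain = 20 log₁₀(0.049751) ≈ -26.06 dB
∠G = 0.00° − 5.71° = -5.71°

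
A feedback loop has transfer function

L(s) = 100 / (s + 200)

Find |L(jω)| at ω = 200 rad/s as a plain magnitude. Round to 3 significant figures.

0.354

At s = jω = j200:
pole (s+200): 200 + j200 → |·| = √(200²+200²) = √80000 ≈ 282.84, ∠ = arctan(200/200) ≈ 45.00°
|L| = 100 / 282.84 ≈ 0.35356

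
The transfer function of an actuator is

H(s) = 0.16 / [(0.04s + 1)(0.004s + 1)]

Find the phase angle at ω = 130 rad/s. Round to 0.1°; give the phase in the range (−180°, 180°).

-106.6°

At ω = 130 rad/s:
pole (1 + j130·0.04) = 1 + j5.2 → |·| ≈ 5.2953, ∠ ≈ 79.11°
pole (1 + j130·0.004) = 1 + j0.52 → |·| ≈ 1.1271, ∠ ≈ 27.47°
∠H = (0°) − (79.11° + 27.47°) = -106.58°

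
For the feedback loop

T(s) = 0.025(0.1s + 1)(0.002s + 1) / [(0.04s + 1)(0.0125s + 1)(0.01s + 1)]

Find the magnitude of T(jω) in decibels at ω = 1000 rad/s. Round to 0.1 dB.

-59.1 dB

At ω = 1000 rad/s:
zero (1 + j1000·0.1) = 1 + j100 → |·| ≈ 100, ∠ ≈ 89.43°
zero (1 + j1000·0.002) = 1 + j2 → |·| ≈ 2.2361, ∠ ≈ 63.43°
pole (1 + j1000·0.04) = 1 + j40 → |·| ≈ 40.012, ∠ ≈ 88.57°
pole (1 + j1000·0.0125) = 1 + j12.5 → |·| ≈ 12.54, ∠ ≈ 85.43°
pole (1 + j1000·0.01) = 1 + j10 → |·| ≈ 10.05, ∠ ≈ 84.29°
|T| = 0.025 · 100 · 2.2361 / (40.012 · 12.54 · 10.05) ≈ 0.0011086
Gain = 20 log₁₀(0.0011086) ≈ -59.10 dB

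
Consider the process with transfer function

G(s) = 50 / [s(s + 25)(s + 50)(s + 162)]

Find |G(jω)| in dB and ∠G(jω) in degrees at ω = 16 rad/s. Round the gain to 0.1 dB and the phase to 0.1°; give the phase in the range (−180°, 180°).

At s = jω = j16:
pole (s+25): 25 + j16 → |·| = √(25²+16²) = √881 ≈ 29.682, ∠ = arctan(16/25) ≈ 32.62°
pole (s+50): 50 + j16 → |·| = √(50²+16²) = √2756 ≈ 52.498, ∠ = arctan(16/50) ≈ 17.74°
pole (s+162): 162 + j16 → |·| = √(162²+16²) = √26500 ≈ 162.79, ∠ = arctan(16/162) ≈ 5.64°
pole at origin: |s| = 16, ∠ = 90.00° (in denominator)
|G| = 50 / 4.0587e+06 ≈ 1.2319e-05
Gain = 20 log₁₀(1.2319e-05) ≈ -98.19 dB
∠G = 0.00° − 146.00° = -146.00°

-98.2 dB, -146.0°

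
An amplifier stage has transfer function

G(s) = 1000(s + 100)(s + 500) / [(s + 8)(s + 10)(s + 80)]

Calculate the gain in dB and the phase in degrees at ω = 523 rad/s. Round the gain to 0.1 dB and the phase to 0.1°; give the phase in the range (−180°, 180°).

8.5 dB, -133.9°

At s = jω = j523:
zero (s+100): 100 + j523 → |·| = √(100²+523²) = √283529 ≈ 532.47, ∠ = arctan(523/100) ≈ 79.18°
zero (s+500): 500 + j523 → |·| = √(500²+523²) = √523529 ≈ 723.55, ∠ = arctan(523/500) ≈ 46.29°
pole (s+8): 8 + j523 → |·| = √(8²+523²) = √273593 ≈ 523.06, ∠ = arctan(523/8) ≈ 89.12°
pole (s+10): 10 + j523 → |·| = √(10²+523²) = √273629 ≈ 523.1, ∠ = arctan(523/10) ≈ 88.90°
pole (s+80): 80 + j523 → |·| = √(80²+523²) = √279929 ≈ 529.08, ∠ = arctan(523/80) ≈ 81.30°
|G| = 1000 · 3.8527e+05 / 1.4476e+08 ≈ 2.6614
Gain = 20 log₁₀(2.6614) ≈ 8.50 dB
∠G = 125.47° − 259.32° = -133.85°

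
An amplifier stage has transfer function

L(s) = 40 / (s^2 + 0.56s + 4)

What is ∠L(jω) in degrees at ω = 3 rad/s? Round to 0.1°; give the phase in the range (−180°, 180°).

-161.4°

At s = jω = j3:
quadratic: (j3)² + 0.56·j3 + 4 = -5 + j1.68 → |·| ≈ 5.2747, ∠ ≈ 161.43°
∠L = 0.00° − 161.43° = -161.43°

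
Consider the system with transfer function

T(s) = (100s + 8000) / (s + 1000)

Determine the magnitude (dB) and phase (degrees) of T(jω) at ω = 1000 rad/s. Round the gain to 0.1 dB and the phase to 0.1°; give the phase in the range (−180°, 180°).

37.0 dB, 40.4°

Substitute s = j1000:
Numerator: 100(j1000) + 8000 = 8000 + j100000
Denominator: (j1000) + 1000 = 1000 + j1000
|N| = √(8000² + 100000²) ≈ 1.0032e+05, ∠N ≈ 85.43°
|D| = √(1000² + 1000²) ≈ 1414.2, ∠D ≈ 45.00°
|T| = 1.0032e+05 / 1414.2 ≈ 70.938
Gain = 20 log₁₀(70.938) ≈ 37.02 dB
∠T = 85.43° − 45.00° = 40.43°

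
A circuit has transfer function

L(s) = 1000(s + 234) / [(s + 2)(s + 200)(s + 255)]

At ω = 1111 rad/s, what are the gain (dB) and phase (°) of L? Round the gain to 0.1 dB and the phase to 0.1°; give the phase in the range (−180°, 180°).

At s = jω = j1111:
zero (s+234): 234 + j1111 → |·| = √(234²+1111²) = √1289077 ≈ 1135.4, ∠ = arctan(1111/234) ≈ 78.11°
pole (s+2): 2 + j1111 → |·| = √(2²+1111²) = √1234325 ≈ 1111, ∠ = arctan(1111/2) ≈ 89.90°
pole (s+200): 200 + j1111 → |·| = √(200²+1111²) = √1274321 ≈ 1128.9, ∠ = arctan(1111/200) ≈ 79.80°
pole (s+255): 255 + j1111 → |·| = √(255²+1111²) = √1299346 ≈ 1139.9, ∠ = arctan(1111/255) ≈ 77.07°
|L| = 1000 · 1135.4 / 1.4297e+09 ≈ 0.00079415
Gain = 20 log₁₀(0.00079415) ≈ -62.00 dB
∠L = 78.11° − 246.77° = -168.66°

-62.0 dB, -168.7°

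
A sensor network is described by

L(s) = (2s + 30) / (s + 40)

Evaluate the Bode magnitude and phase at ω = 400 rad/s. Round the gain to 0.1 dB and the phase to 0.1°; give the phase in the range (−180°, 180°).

6.0 dB, 3.6°

Substitute s = j400:
Numerator: 2(j400) + 30 = 30 + j800
Denominator: (j400) + 40 = 40 + j400
|N| = √(30² + 800²) ≈ 800.56, ∠N ≈ 87.85°
|D| = √(40² + 400²) ≈ 402, ∠D ≈ 84.29°
|L| = 800.56 / 402 ≈ 1.9914
Gain = 20 log₁₀(1.9914) ≈ 5.98 dB
∠L = 87.85° − 84.29° = 3.56°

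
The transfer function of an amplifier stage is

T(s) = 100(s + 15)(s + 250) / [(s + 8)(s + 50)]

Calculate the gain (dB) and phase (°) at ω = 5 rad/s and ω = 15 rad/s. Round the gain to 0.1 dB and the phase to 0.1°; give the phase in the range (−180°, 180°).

At s = jω = j5:
zero (s+15): 15 + j5 → |·| = √(15²+5²) = √250 ≈ 15.811, ∠ = arctan(5/15) ≈ 18.43°
zero (s+250): 250 + j5 → |·| = √(250²+5²) = √62525 ≈ 250.05, ∠ = arctan(5/250) ≈ 1.15°
pole (s+8): 8 + j5 → |·| = √(8²+5²) = √89 ≈ 9.434, ∠ = arctan(5/8) ≈ 32.01°
pole (s+50): 50 + j5 → |·| = √(50²+5²) = √2525 ≈ 50.249, ∠ = arctan(5/50) ≈ 5.71°
|T| = 100 · 3953.5 / 474.05 ≈ 833.98
Gain = 20 log₁₀(833.98) ≈ 58.42 dB
∠T = 19.58° − 37.72° = -18.14°

At s = jω = j15:
zero (s+15): 15 + j15 → |·| = √(15²+15²) = √450 ≈ 21.213, ∠ = arctan(15/15) ≈ 45.00°
zero (s+250): 250 + j15 → |·| = √(250²+15²) = √62725 ≈ 250.45, ∠ = arctan(15/250) ≈ 3.43°
pole (s+8): 8 + j15 → |·| = √(8²+15²) = √289 ≈ 17, ∠ = arctan(15/8) ≈ 61.93°
pole (s+50): 50 + j15 → |·| = √(50²+15²) = √2725 ≈ 52.202, ∠ = arctan(15/50) ≈ 16.70°
|T| = 100 · 5312.8 / 887.43 ≈ 598.67
Gain = 20 log₁₀(598.67) ≈ 55.54 dB
∠T = 48.43° − 78.63° = -30.20°

ω = 5: 58.4 dB, -18.1°; ω = 15: 55.5 dB, -30.2°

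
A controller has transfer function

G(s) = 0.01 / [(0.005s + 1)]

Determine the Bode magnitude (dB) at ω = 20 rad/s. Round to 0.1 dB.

At ω = 20 rad/s:
pole (1 + j20·0.005) = 1 + j0.1 → |·| ≈ 1.005, ∠ ≈ 5.71°
|G| = 0.01 · 1 / (1.005) ≈ 0.0099502
Gain = 20 log₁₀(0.0099502) ≈ -40.04 dB

-40.0 dB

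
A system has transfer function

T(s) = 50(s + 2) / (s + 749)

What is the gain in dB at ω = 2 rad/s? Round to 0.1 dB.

-14.5 dB

At s = jω = j2:
zero (s+2): 2 + j2 → |·| = √(2²+2²) = √8 ≈ 2.8284, ∠ = arctan(2/2) ≈ 45.00°
pole (s+749): 749 + j2 → |·| = √(749²+2²) = √561005 ≈ 749, ∠ = arctan(2/749) ≈ 0.15°
|T| = 50 · 2.8284 / 749 ≈ 0.18881
Gain = 20 log₁₀(0.18881) ≈ -14.48 dB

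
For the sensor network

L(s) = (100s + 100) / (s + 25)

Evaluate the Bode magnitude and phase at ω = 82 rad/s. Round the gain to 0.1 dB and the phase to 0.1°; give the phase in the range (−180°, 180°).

39.6 dB, 16.3°

Substitute s = j82:
Numerator: 100(j82) + 100 = 100 + j8200
Denominator: (j82) + 25 = 25 + j82
|N| = √(100² + 8200²) ≈ 8200.6, ∠N ≈ 89.30°
|D| = √(25² + 82²) ≈ 85.726, ∠D ≈ 73.04°
|L| = 8200.6 / 85.726 ≈ 95.661
Gain = 20 log₁₀(95.661) ≈ 39.61 dB
∠L = 89.30° − 73.04° = 16.26°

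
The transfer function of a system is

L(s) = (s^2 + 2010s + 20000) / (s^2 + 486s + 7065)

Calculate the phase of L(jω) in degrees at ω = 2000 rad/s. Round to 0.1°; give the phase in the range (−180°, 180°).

-31.6°

Substitute s = j2000:
Numerator: (j2000)^2 + 2010(j2000) + 20000 = -3980000 + j4020000
Denominator: (j2000)^2 + 486(j2000) + 7065 = -3992935 + j972000
|N| = √(3980000² + 4020000²) ≈ 5.6569e+06, ∠N ≈ 134.71°
|D| = √(3992935² + 972000²) ≈ 4.1095e+06, ∠D ≈ 166.32°
∠L = 134.71° − 166.32° = -31.61°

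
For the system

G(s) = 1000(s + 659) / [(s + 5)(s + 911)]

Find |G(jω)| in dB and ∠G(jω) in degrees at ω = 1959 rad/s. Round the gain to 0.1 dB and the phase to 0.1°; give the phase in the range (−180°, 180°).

At s = jω = j1959:
zero (s+659): 659 + j1959 → |·| = √(659²+1959²) = √4271962 ≈ 2066.9, ∠ = arctan(1959/659) ≈ 71.41°
pole (s+5): 5 + j1959 → |·| = √(5²+1959²) = √3837706 ≈ 1959, ∠ = arctan(1959/5) ≈ 89.85°
pole (s+911): 911 + j1959 → |·| = √(911²+1959²) = √4667602 ≈ 2160.5, ∠ = arctan(1959/911) ≈ 65.06°
|G| = 1000 · 2066.9 / 4.2324e+06 ≈ 0.48835
Gain = 20 log₁₀(0.48835) ≈ -6.23 dB
∠G = 71.41° − 154.91° = -83.50°

-6.2 dB, -83.5°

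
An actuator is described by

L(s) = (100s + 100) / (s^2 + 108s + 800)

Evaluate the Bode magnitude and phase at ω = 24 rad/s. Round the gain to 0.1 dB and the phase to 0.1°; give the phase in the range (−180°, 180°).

Substitute s = j24:
Numerator: 100(j24) + 100 = 100 + j2400
Denominator: (j24)^2 + 108(j24) + 800 = 224 + j2592
|N| = √(100² + 2400²) ≈ 2402.1, ∠N ≈ 87.61°
|D| = √(224² + 2592²) ≈ 2601.7, ∠D ≈ 85.06°
|L| = 2402.1 / 2601.7 ≈ 0.92328
Gain = 20 log₁₀(0.92328) ≈ -0.69 dB
∠L = 87.61° − 85.06° = 2.55°

-0.7 dB, 2.6°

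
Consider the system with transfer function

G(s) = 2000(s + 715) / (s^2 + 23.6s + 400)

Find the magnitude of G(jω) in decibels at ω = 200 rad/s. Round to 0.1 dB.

At s = jω = j200:
zero (s+715): 715 + j200 → |·| = √(715²+200²) = √551225 ≈ 742.45, ∠ = arctan(200/715) ≈ 15.63°
quadratic: (j200)² + 23.6·j200 + 400 = -39600 + j4720 → |·| ≈ 39880, ∠ ≈ 173.20°
|G| = 2000 · 742.45 / 39880 ≈ 37.234
Gain = 20 log₁₀(37.234) ≈ 31.42 dB

31.4 dB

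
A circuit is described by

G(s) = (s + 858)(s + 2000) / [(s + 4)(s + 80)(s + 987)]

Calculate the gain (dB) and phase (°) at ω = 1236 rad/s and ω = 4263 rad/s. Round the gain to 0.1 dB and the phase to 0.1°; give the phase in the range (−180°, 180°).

At s = jω = j1236:
zero (s+858): 858 + j1236 → |·| = √(858²+1236²) = √2263860 ≈ 1504.6, ∠ = arctan(1236/858) ≈ 55.23°
zero (s+2000): 2000 + j1236 → |·| = √(2000²+1236²) = √5527696 ≈ 2351.1, ∠ = arctan(1236/2000) ≈ 31.72°
pole (s+4): 4 + j1236 → |·| = √(4²+1236²) = √1527712 ≈ 1236, ∠ = arctan(1236/4) ≈ 89.81°
pole (s+80): 80 + j1236 → |·| = √(80²+1236²) = √1534096 ≈ 1238.6, ∠ = arctan(1236/80) ≈ 86.30°
pole (s+987): 987 + j1236 → |·| = √(987²+1236²) = √2501865 ≈ 1581.7, ∠ = arctan(1236/987) ≈ 51.39°
|G| = 1 · 3.5375e+06 / 2.4214e+09 ≈ 0.0014609
Gain = 20 log₁₀(0.0014609) ≈ -56.71 dB
∠G = 86.95° − 227.50° = -140.55°

At s = jω = j4263:
zero (s+858): 858 + j4263 → |·| = √(858²+4263²) = √18909333 ≈ 4348.5, ∠ = arctan(4263/858) ≈ 78.62°
zero (s+2000): 2000 + j4263 → |·| = √(2000²+4263²) = √22173169 ≈ 4708.8, ∠ = arctan(4263/2000) ≈ 64.87°
pole (s+4): 4 + j4263 → |·| = √(4²+4263²) = √18173185 ≈ 4263, ∠ = arctan(4263/4) ≈ 89.95°
pole (s+80): 80 + j4263 → |·| = √(80²+4263²) = √18179569 ≈ 4263.8, ∠ = arctan(4263/80) ≈ 88.92°
pole (s+987): 987 + j4263 → |·| = √(987²+4263²) = √19147338 ≈ 4375.8, ∠ = arctan(4263/987) ≈ 76.96°
|G| = 1 · 2.0476e+07 / 7.9537e+10 ≈ 0.00025744
Gain = 20 log₁₀(0.00025744) ≈ -71.79 dB
∠G = 143.49° − 255.83° = -112.34°

ω = 1236: -56.7 dB, -140.6°; ω = 4263: -71.8 dB, -112.3°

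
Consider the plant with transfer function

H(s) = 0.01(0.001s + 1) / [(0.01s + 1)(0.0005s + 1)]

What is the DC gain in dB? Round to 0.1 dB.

-40.0 dB

H(0) = 0.01 · 1 / 1 = 0.01
20 log₁₀(0.01) ≈ -40.00 dB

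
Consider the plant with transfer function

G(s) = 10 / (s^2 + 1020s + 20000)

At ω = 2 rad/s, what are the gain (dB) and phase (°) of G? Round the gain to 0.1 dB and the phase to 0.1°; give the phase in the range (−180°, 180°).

-66.1 dB, -5.8°

Substitute s = j2:
Numerator: 10 = 10 + j0
Denominator: (j2)^2 + 1020(j2) + 20000 = 19996 + j2040
|N| = √(10² + 0²) ≈ 10, ∠N ≈ 0.00°
|D| = √(19996² + 2040²) ≈ 20100, ∠D ≈ 5.83°
|G| = 10 / 20100 ≈ 0.00049751
Gain = 20 log₁₀(0.00049751) ≈ -66.06 dB
∠G = 0.00° − 5.83° = -5.83°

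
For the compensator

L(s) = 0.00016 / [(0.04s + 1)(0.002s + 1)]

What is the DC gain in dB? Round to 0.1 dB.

L(0) = 0.00016 · 1 / 1 = 0.00016
20 log₁₀(0.00016) ≈ -75.92 dB

-75.9 dB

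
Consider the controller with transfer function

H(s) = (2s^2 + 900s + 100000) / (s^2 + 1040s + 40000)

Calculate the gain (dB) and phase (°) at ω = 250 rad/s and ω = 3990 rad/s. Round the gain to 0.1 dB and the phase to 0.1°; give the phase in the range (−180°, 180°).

Substitute s = j250:
Numerator: 2(j250)^2 + 900(j250) + 100000 = -25000 + j225000
Denominator: (j250)^2 + 1040(j250) + 40000 = -22500 + j260000
|N| = √(25000² + 225000²) ≈ 2.2638e+05, ∠N ≈ 96.34°
|D| = √(22500² + 260000²) ≈ 2.6097e+05, ∠D ≈ 94.95°
|H| = 2.2638e+05 / 2.6097e+05 ≈ 0.86746
Gain = 20 log₁₀(0.86746) ≈ -1.24 dB
∠H = 96.34° − 94.95° = 1.39°

Substitute s = j3990:
Numerator: 2(j3990)^2 + 900(j3990) + 100000 = -31740200 + j3591000
Denominator: (j3990)^2 + 1040(j3990) + 40000 = -15880100 + j4149600
|N| = √(31740200² + 3591000²) ≈ 3.1943e+07, ∠N ≈ 173.55°
|D| = √(15880100² + 4149600²) ≈ 1.6413e+07, ∠D ≈ 165.36°
|H| = 3.1943e+07 / 1.6413e+07 ≈ 1.9462
Gain = 20 log₁₀(1.9462) ≈ 5.78 dB
∠H = 173.55° − 165.36° = 8.19°

ω = 250: -1.2 dB, 1.4°; ω = 3990: 5.8 dB, 8.2°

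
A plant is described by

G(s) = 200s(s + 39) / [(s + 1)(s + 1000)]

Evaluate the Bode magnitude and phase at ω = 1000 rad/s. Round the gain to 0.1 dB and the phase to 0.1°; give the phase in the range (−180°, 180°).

43.0 dB, 42.8°

At s = jω = j1000:
zero (s+39): 39 + j1000 → |·| = √(39²+1000²) = √1001521 ≈ 1000.8, ∠ = arctan(1000/39) ≈ 87.77°
zero at origin: s = j1000 → |·| = 1000, ∠ = 90.00°
pole (s+1): 1 + j1000 → |·| = √(1²+1000²) = √1000001 ≈ 1000, ∠ = arctan(1000/1) ≈ 89.94°
pole (s+1000): 1000 + j1000 → |·| = √(1000²+1000²) = √2000000 ≈ 1414.2, ∠ = arctan(1000/1000) ≈ 45.00°
|G| = 200 · 1.0008e+06 / 1.4142e+06 ≈ 141.54
Gain = 20 log₁₀(141.54) ≈ 43.02 dB
∠G = 177.77° − 134.94° = 42.83°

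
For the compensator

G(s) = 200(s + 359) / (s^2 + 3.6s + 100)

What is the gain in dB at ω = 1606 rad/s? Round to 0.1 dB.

-17.9 dB

At s = jω = j1606:
zero (s+359): 359 + j1606 → |·| = √(359²+1606²) = √2708117 ≈ 1645.6, ∠ = arctan(1606/359) ≈ 77.40°
quadratic: (j1606)² + 3.6·j1606 + 100 = -2579136 + j5781.6 → |·| ≈ 2.5791e+06, ∠ ≈ 179.87°
|G| = 200 · 1645.6 / 2.5791e+06 ≈ 0.12761
Gain = 20 log₁₀(0.12761) ≈ -17.88 dB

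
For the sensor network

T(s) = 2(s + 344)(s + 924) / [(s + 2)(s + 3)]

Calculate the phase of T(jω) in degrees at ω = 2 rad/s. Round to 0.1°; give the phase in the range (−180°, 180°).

At s = jω = j2:
zero (s+344): 344 + j2 → |·| = √(344²+2²) = √118340 ≈ 344.01, ∠ = arctan(2/344) ≈ 0.33°
zero (s+924): 924 + j2 → |·| = √(924²+2²) = √853780 ≈ 924, ∠ = arctan(2/924) ≈ 0.12°
pole (s+2): 2 + j2 → |·| = √(2²+2²) = √8 ≈ 2.8284, ∠ = arctan(2/2) ≈ 45.00°
pole (s+3): 3 + j2 → |·| = √(3²+2²) = √13 ≈ 3.6056, ∠ = arctan(2/3) ≈ 33.69°
∠T = 0.45° − 78.69° = -78.24°

-78.2°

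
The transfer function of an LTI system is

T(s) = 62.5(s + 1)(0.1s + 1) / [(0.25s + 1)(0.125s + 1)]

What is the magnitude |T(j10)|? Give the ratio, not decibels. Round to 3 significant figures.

206

At ω = 10 rad/s:
zero (1 + j10·1) = 1 + j10 → |·| ≈ 10.05, ∠ ≈ 84.29°
zero (1 + j10·0.1) = 1 + j1 → |·| ≈ 1.4142, ∠ ≈ 45.00°
pole (1 + j10·0.25) = 1 + j2.5 → |·| ≈ 2.6926, ∠ ≈ 68.20°
pole (1 + j10·0.125) = 1 + j1.25 → |·| ≈ 1.6008, ∠ ≈ 51.34°
|T| = 62.5 · 10.05 · 1.4142 / (2.6926 · 1.6008) ≈ 206.09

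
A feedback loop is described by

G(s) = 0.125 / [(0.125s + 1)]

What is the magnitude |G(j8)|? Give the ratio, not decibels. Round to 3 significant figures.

At ω = 8 rad/s:
pole (1 + j8·0.125) = 1 + j1 → |·| ≈ 1.4142, ∠ ≈ 45.00°
|G| = 0.125 · 1 / (1.4142) ≈ 0.088389

0.0884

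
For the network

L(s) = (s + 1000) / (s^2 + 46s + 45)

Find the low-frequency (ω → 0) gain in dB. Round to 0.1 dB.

26.9 dB

L(0) = 1000 / 45 ≈ 22.222
20 log₁₀(22.222) ≈ 26.94 dB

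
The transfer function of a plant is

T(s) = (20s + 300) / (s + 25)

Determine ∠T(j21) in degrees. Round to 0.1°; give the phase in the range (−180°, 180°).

Substitute s = j21:
Numerator: 20(j21) + 300 = 300 + j420
Denominator: (j21) + 25 = 25 + j21
|N| = √(300² + 420²) ≈ 516.14, ∠N ≈ 54.46°
|D| = √(25² + 21²) ≈ 32.65, ∠D ≈ 40.03°
∠T = 54.46° − 40.03° = 14.43°

14.4°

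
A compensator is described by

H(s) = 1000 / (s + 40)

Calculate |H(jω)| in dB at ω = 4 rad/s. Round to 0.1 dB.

27.9 dB

At s = jω = j4:
pole (s+40): 40 + j4 → |·| = √(40²+4²) = √1616 ≈ 40.2, ∠ = arctan(4/40) ≈ 5.71°
|H| = 1000 / 40.2 ≈ 24.876
Gain = 20 log₁₀(24.876) ≈ 27.92 dB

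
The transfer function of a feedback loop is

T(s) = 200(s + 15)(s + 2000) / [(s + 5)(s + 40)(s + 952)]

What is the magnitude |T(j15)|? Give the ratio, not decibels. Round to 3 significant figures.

13.2

At s = jω = j15:
zero (s+15): 15 + j15 → |·| = √(15²+15²) = √450 ≈ 21.213, ∠ = arctan(15/15) ≈ 45.00°
zero (s+2000): 2000 + j15 → |·| = √(2000²+15²) = √4000225 ≈ 2000.1, ∠ = arctan(15/2000) ≈ 0.43°
pole (s+5): 5 + j15 → |·| = √(5²+15²) = √250 ≈ 15.811, ∠ = arctan(15/5) ≈ 71.57°
pole (s+40): 40 + j15 → |·| = √(40²+15²) = √1825 ≈ 42.72, ∠ = arctan(15/40) ≈ 20.56°
pole (s+952): 952 + j15 → |·| = √(952²+15²) = √906529 ≈ 952.12, ∠ = arctan(15/952) ≈ 0.90°
|T| = 200 · 42428 / 6.4311e+05 ≈ 13.195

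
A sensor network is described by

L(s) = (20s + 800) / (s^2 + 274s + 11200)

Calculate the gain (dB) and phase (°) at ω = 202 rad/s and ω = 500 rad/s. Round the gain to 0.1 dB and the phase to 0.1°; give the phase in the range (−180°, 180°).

ω = 202: -23.7 dB, -39.3°; ω = 500: -28.8 dB, -64.7°

Substitute s = j202:
Numerator: 20(j202) + 800 = 800 + j4040
Denominator: (j202)^2 + 274(j202) + 11200 = -29604 + j55348
|N| = √(800² + 4040²) ≈ 4118.4, ∠N ≈ 78.80°
|D| = √(29604² + 55348²) ≈ 62768, ∠D ≈ 118.14°
|L| = 4118.4 / 62768 ≈ 0.065613
Gain = 20 log₁₀(0.065613) ≈ -23.66 dB
∠L = 78.80° − 118.14° = -39.34°

Substitute s = j500:
Numerator: 20(j500) + 800 = 800 + j10000
Denominator: (j500)^2 + 274(j500) + 11200 = -238800 + j137000
|N| = √(800² + 10000²) ≈ 10032, ∠N ≈ 85.43°
|D| = √(238800² + 137000²) ≈ 2.7531e+05, ∠D ≈ 150.16°
|L| = 10032 / 2.7531e+05 ≈ 0.036439
Gain = 20 log₁₀(0.036439) ≈ -28.77 dB
∠L = 85.43° − 150.16° = -64.73°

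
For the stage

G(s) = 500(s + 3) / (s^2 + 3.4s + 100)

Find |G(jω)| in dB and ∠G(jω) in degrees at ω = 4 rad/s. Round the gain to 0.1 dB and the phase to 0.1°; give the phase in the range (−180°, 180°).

29.4 dB, 43.9°

At s = jω = j4:
zero (s+3): 3 + j4 → |·| = √(3²+4²) = √25 ≈ 5, ∠ = arctan(4/3) ≈ 53.13°
quadratic: (j4)² + 3.4·j4 + 100 = 84 + j13.6 → |·| ≈ 85.094, ∠ ≈ 9.20°
|G| = 500 · 5 / 85.094 ≈ 29.379
Gain = 20 log₁₀(29.379) ≈ 29.36 dB
∠G = 53.13° − 9.20° = 43.93°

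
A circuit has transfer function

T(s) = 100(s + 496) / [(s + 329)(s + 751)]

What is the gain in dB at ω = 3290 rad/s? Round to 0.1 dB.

At s = jω = j3290:
zero (s+496): 496 + j3290 → |·| = √(496²+3290²) = √11070116 ≈ 3327.2, ∠ = arctan(3290/496) ≈ 81.43°
pole (s+329): 329 + j3290 → |·| = √(329²+3290²) = √10932341 ≈ 3306.4, ∠ = arctan(3290/329) ≈ 84.29°
pole (s+751): 751 + j3290 → |·| = √(751²+3290²) = √11388101 ≈ 3374.6, ∠ = arctan(3290/751) ≈ 77.14°
|T| = 100 · 3327.2 / 1.1158e+07 ≈ 0.029819
Gain = 20 log₁₀(0.029819) ≈ -30.51 dB

-30.5 dB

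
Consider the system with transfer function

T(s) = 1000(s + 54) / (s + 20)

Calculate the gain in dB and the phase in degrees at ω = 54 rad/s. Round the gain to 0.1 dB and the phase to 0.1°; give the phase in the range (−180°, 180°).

At s = jω = j54:
zero (s+54): 54 + j54 → |·| = √(54²+54²) = √5832 ≈ 76.368, ∠ = arctan(54/54) ≈ 45.00°
pole (s+20): 20 + j54 → |·| = √(20²+54²) = √3316 ≈ 57.585, ∠ = arctan(54/20) ≈ 69.68°
|T| = 1000 · 76.368 / 57.585 ≈ 1326.2
Gain = 20 log₁₀(1326.2) ≈ 62.45 dB
∠T = 45.00° − 69.68° = -24.68°

62.5 dB, -24.7°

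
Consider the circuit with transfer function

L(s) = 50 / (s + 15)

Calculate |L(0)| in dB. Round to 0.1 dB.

10.5 dB

L(0) = 50 / 15 ≈ 3.3333
20 log₁₀(3.3333) ≈ 10.46 dB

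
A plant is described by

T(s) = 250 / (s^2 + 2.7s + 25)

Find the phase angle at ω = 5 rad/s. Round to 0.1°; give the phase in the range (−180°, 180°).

-90.0°

At s = jω = j5:
quadratic: (j5)² + 2.7·j5 + 25 = 0 + j13.5 → |·| ≈ 13.5, ∠ ≈ 90.00°
∠T = 0.00° − 90.00° = -90.00°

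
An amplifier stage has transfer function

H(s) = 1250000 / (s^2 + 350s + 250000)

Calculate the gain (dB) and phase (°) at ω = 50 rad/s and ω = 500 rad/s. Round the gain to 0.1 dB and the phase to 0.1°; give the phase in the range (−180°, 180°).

At s = jω = j50:
quadratic: (j50)² + 350·j50 + 250000 = 247500 + j17500 → |·| ≈ 2.4812e+05, ∠ ≈ 4.04°
|H| = 1250000 / 2.4812e+05 ≈ 5.0379
Gain = 20 log₁₀(5.0379) ≈ 14.04 dB
∠H = 0.00° − 4.04° = -4.04°

At s = jω = j500:
quadratic: (j500)² + 350·j500 + 250000 = 0 + j175000 → |·| ≈ 1.75e+05, ∠ ≈ 90.00°
|H| = 1250000 / 1.75e+05 ≈ 7.1429
Gain = 20 log₁₀(7.1429) ≈ 17.08 dB
∠H = 0.00° − 90.00° = -90.00°

ω = 50: 14.0 dB, -4.0°; ω = 500: 17.1 dB, -90.0°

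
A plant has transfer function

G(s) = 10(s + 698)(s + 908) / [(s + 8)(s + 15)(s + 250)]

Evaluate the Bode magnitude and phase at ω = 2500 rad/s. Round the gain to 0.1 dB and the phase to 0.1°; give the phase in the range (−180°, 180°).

At s = jω = j2500:
zero (s+698): 698 + j2500 → |·| = √(698²+2500²) = √6737204 ≈ 2595.6, ∠ = arctan(2500/698) ≈ 74.40°
zero (s+908): 908 + j2500 → |·| = √(908²+2500²) = √7074464 ≈ 2659.8, ∠ = arctan(2500/908) ≈ 70.04°
pole (s+8): 8 + j2500 → |·| = √(8²+2500²) = √6250064 ≈ 2500, ∠ = arctan(2500/8) ≈ 89.82°
pole (s+15): 15 + j2500 → |·| = √(15²+2500²) = √6250225 ≈ 2500, ∠ = arctan(2500/15) ≈ 89.66°
pole (s+250): 250 + j2500 → |·| = √(250²+2500²) = √6312500 ≈ 2512.5, ∠ = arctan(2500/250) ≈ 84.29°
|G| = 10 · 6.9038e+06 / 1.5703e+10 ≈ 0.0043965
Gain = 20 log₁₀(0.0043965) ≈ -47.14 dB
∠G = 144.44° − 263.77° = -119.33°

-47.1 dB, -119.3°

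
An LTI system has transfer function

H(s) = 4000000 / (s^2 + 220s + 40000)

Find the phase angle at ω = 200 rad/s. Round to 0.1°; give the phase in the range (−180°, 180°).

-90.0°

At s = jω = j200:
quadratic: (j200)² + 220·j200 + 40000 = 0 + j44000 → |·| ≈ 44000, ∠ ≈ 90.00°
∠H = 0.00° − 90.00° = -90.00°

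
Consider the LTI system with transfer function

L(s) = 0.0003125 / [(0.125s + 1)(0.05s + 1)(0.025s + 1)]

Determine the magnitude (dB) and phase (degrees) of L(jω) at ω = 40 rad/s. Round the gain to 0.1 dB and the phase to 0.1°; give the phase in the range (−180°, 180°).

At ω = 40 rad/s:
pole (1 + j40·0.125) = 1 + j5 → |·| ≈ 5.099, ∠ ≈ 78.69°
pole (1 + j40·0.05) = 1 + j2 → |·| ≈ 2.2361, ∠ ≈ 63.43°
pole (1 + j40·0.025) = 1 + j1 → |·| ≈ 1.4142, ∠ ≈ 45.00°
|L| = 0.0003125 · 1 / (5.099 · 2.2361 · 1.4142) ≈ 1.938e-05
Gain = 20 log₁₀(1.938e-05) ≈ -94.25 dB
∠L = (0°) − (78.69° + 63.43° + 45.00°) = -187.12° ≡ 172.88° (principal value)

-94.3 dB, 172.9°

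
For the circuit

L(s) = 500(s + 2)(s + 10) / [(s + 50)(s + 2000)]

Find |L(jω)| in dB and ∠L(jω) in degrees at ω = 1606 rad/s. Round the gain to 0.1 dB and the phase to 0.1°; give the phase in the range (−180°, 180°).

At s = jω = j1606:
zero (s+2): 2 + j1606 → |·| = √(2²+1606²) = √2579240 ≈ 1606, ∠ = arctan(1606/2) ≈ 89.93°
zero (s+10): 10 + j1606 → |·| = √(10²+1606²) = √2579336 ≈ 1606, ∠ = arctan(1606/10) ≈ 89.64°
pole (s+50): 50 + j1606 → |·| = √(50²+1606²) = √2581736 ≈ 1606.8, ∠ = arctan(1606/50) ≈ 88.22°
pole (s+2000): 2000 + j1606 → |·| = √(2000²+1606²) = √6579236 ≈ 2565, ∠ = arctan(1606/2000) ≈ 38.76°
|L| = 500 · 2.5792e+06 / 4.1214e+06 ≈ 312.9
Gain = 20 log₁₀(312.9) ≈ 49.91 dB
∠L = 179.57° − 126.98° = 52.59°

49.9 dB, 52.6°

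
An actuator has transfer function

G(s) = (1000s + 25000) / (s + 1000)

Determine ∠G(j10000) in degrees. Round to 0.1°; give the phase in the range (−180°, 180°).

Substitute s = j10000:
Numerator: 1000(j10000) + 25000 = 25000 + j10000000
Denominator: (j10000) + 1000 = 1000 + j10000
|N| = √(25000² + 10000000²) ≈ 1e+07, ∠N ≈ 89.86°
|D| = √(1000² + 10000²) ≈ 10050, ∠D ≈ 84.29°
∠G = 89.86° − 84.29° = 5.57°

5.6°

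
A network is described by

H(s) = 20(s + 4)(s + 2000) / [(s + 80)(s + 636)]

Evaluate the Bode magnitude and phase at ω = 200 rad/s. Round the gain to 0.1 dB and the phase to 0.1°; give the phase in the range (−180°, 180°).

35.0 dB, 8.9°

At s = jω = j200:
zero (s+4): 4 + j200 → |·| = √(4²+200²) = √40016 ≈ 200.04, ∠ = arctan(200/4) ≈ 88.85°
zero (s+2000): 2000 + j200 → |·| = √(2000²+200²) = √4040000 ≈ 2010, ∠ = arctan(200/2000) ≈ 5.71°
pole (s+80): 80 + j200 → |·| = √(80²+200²) = √46400 ≈ 215.41, ∠ = arctan(200/80) ≈ 68.20°
pole (s+636): 636 + j200 → |·| = √(636²+200²) = √444496 ≈ 666.71, ∠ = arctan(200/636) ≈ 17.46°
|H| = 20 · 4.0208e+05 / 1.4362e+05 ≈ 55.992
Gain = 20 log₁₀(55.992) ≈ 34.96 dB
∠H = 94.56° − 85.66° = 8.90°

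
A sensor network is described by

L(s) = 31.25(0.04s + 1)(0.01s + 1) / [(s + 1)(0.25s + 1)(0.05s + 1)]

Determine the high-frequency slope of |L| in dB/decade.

-20 dB/decade

Each pole contributes −20 dB/decade at high frequency; each zero contributes +20 dB/decade.
Net: 2 zero(s) − 3 pole(s) → -20 dB/decade.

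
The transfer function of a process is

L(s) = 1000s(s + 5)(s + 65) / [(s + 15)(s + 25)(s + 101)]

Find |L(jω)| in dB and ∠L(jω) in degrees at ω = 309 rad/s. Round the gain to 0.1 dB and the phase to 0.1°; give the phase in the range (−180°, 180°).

At s = jω = j309:
zero (s+5): 5 + j309 → |·| = √(5²+309²) = √95506 ≈ 309.04, ∠ = arctan(309/5) ≈ 89.07°
zero (s+65): 65 + j309 → |·| = √(65²+309²) = √99706 ≈ 315.76, ∠ = arctan(309/65) ≈ 78.12°
zero at origin: s = j309 → |·| = 309, ∠ = 90.00°
pole (s+15): 15 + j309 → |·| = √(15²+309²) = √95706 ≈ 309.36, ∠ = arctan(309/15) ≈ 87.22°
pole (s+25): 25 + j309 → |·| = √(25²+309²) = √96106 ≈ 310.01, ∠ = arctan(309/25) ≈ 85.37°
pole (s+101): 101 + j309 → |·| = √(101²+309²) = √105682 ≈ 325.09, ∠ = arctan(309/101) ≈ 71.90°
|L| = 1000 · 3.0153e+07 / 3.1178e+07 ≈ 967.12
Gain = 20 log₁₀(967.12) ≈ 59.71 dB
∠L = 257.19° − 244.49° = 12.70°

59.7 dB, 12.7°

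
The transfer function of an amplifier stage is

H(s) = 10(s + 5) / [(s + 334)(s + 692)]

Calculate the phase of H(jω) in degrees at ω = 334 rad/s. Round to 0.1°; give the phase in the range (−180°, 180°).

At s = jω = j334:
zero (s+5): 5 + j334 → |·| = √(5²+334²) = √111581 ≈ 334.04, ∠ = arctan(334/5) ≈ 89.14°
pole (s+334): 334 + j334 → |·| = √(334²+334²) = √223112 ≈ 472.35, ∠ = arctan(334/334) ≈ 45.00°
pole (s+692): 692 + j334 → |·| = √(692²+334²) = √590420 ≈ 768.39, ∠ = arctan(334/692) ≈ 25.76°
∠H = 89.14° − 70.76° = 18.38°

18.4°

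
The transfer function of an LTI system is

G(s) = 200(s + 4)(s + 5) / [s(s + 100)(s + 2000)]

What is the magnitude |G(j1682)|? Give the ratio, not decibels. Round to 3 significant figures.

0.0764

At s = jω = j1682:
zero (s+4): 4 + j1682 → |·| = √(4²+1682²) = √2829140 ≈ 1682, ∠ = arctan(1682/4) ≈ 89.86°
zero (s+5): 5 + j1682 → |·| = √(5²+1682²) = √2829149 ≈ 1682, ∠ = arctan(1682/5) ≈ 89.83°
pole (s+100): 100 + j1682 → |·| = √(100²+1682²) = √2839124 ≈ 1685, ∠ = arctan(1682/100) ≈ 86.60°
pole (s+2000): 2000 + j1682 → |·| = √(2000²+1682²) = √6829124 ≈ 2613.3, ∠ = arctan(1682/2000) ≈ 40.06°
pole at origin: |s| = 1682, ∠ = 90.00° (in denominator)
|G| = 200 · 2.8291e+06 / 7.4065e+09 ≈ 0.076395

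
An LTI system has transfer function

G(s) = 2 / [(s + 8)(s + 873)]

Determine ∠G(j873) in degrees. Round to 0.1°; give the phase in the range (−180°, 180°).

-134.5°

At s = jω = j873:
pole (s+8): 8 + j873 → |·| = √(8²+873²) = √762193 ≈ 873.04, ∠ = arctan(873/8) ≈ 89.47°
pole (s+873): 873 + j873 → |·| = √(873²+873²) = √1524258 ≈ 1234.6, ∠ = arctan(873/873) ≈ 45.00°
∠G = 0.00° − 134.47° = -134.47°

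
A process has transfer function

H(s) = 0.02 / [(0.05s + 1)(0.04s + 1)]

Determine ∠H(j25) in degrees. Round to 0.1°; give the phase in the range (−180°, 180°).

At ω = 25 rad/s:
pole (1 + j25·0.05) = 1 + j1.25 → |·| ≈ 1.6008, ∠ ≈ 51.34°
pole (1 + j25·0.04) = 1 + j1 → |·| ≈ 1.4142, ∠ ≈ 45.00°
∠H = (0°) − (51.34° + 45.00°) = -96.34°

-96.3°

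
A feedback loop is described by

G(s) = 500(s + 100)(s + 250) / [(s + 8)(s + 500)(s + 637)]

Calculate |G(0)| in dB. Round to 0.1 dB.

13.8 dB

G(0) = 500·100·250 / (8·500·637) ≈ 4.9058
20 log₁₀(4.9058) ≈ 13.81 dB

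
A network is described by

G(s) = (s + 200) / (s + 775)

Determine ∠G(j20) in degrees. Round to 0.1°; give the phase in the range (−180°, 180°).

At s = jω = j20:
zero (s+200): 200 + j20 → |·| = √(200²+20²) = √40400 ≈ 201, ∠ = arctan(20/200) ≈ 5.71°
pole (s+775): 775 + j20 → |·| = √(775²+20²) = √601025 ≈ 775.26, ∠ = arctan(20/775) ≈ 1.48°
∠G = 5.71° − 1.48° = 4.23°

4.2°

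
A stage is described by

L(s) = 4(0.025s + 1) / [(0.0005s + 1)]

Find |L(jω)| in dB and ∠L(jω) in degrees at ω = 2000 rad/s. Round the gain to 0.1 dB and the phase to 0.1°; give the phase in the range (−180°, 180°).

43.0 dB, 43.9°

At ω = 2000 rad/s:
zero (1 + j2000·0.025) = 1 + j50 → |·| ≈ 50.01, ∠ ≈ 88.85°
pole (1 + j2000·0.0005) = 1 + j1 → |·| ≈ 1.4142, ∠ ≈ 45.00°
|L| = 4 · 50.01 / (1.4142) ≈ 141.45
Gain = 20 log₁₀(141.45) ≈ 43.01 dB
∠L = (88.85°) − (45.00°) = 43.85°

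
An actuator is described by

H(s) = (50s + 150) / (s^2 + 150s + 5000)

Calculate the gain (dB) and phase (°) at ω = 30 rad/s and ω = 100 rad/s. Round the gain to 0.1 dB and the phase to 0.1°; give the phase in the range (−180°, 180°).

ω = 30: -12.1 dB, 36.6°; ω = 100: -10.0 dB, -20.2°

Substitute s = j30:
Numerator: 50(j30) + 150 = 150 + j1500
Denominator: (j30)^2 + 150(j30) + 5000 = 4100 + j4500
|N| = √(150² + 1500²) ≈ 1507.5, ∠N ≈ 84.29°
|D| = √(4100² + 4500²) ≈ 6087.7, ∠D ≈ 47.66°
|H| = 1507.5 / 6087.7 ≈ 0.24763
Gain = 20 log₁₀(0.24763) ≈ -12.12 dB
∠H = 84.29° − 47.66° = 36.63°

Substitute s = j100:
Numerator: 50(j100) + 150 = 150 + j5000
Denominator: (j100)^2 + 150(j100) + 5000 = -5000 + j15000
|N| = √(150² + 5000²) ≈ 5002.2, ∠N ≈ 88.28°
|D| = √(5000² + 15000²) ≈ 15811, ∠D ≈ 108.43°
|H| = 5002.2 / 15811 ≈ 0.31637
Gain = 20 log₁₀(0.31637) ≈ -10.00 dB
∠H = 88.28° − 108.43° = -20.15°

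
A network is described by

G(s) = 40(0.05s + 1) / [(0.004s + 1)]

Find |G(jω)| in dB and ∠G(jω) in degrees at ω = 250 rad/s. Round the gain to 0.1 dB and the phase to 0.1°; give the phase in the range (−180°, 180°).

51.0 dB, 40.4°

At ω = 250 rad/s:
zero (1 + j250·0.05) = 1 + j12.5 → |·| ≈ 12.54, ∠ ≈ 85.43°
pole (1 + j250·0.004) = 1 + j1 → |·| ≈ 1.4142, ∠ ≈ 45.00°
|G| = 40 · 12.54 / (1.4142) ≈ 354.69
Gain = 20 log₁₀(354.69) ≈ 51.00 dB
∠G = (85.43°) − (45.00°) = 40.43°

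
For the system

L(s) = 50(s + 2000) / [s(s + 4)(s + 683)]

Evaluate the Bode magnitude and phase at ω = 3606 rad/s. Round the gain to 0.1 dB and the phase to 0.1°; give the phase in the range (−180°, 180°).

-107.3 dB, 161.8°

At s = jω = j3606:
zero (s+2000): 2000 + j3606 → |·| = √(2000²+3606²) = √17003236 ≈ 4123.5, ∠ = arctan(3606/2000) ≈ 60.99°
pole (s+4): 4 + j3606 → |·| = √(4²+3606²) = √13003252 ≈ 3606, ∠ = arctan(3606/4) ≈ 89.94°
pole (s+683): 683 + j3606 → |·| = √(683²+3606²) = √13469725 ≈ 3670.1, ∠ = arctan(3606/683) ≈ 79.27°
pole at origin: |s| = 3606, ∠ = 90.00° (in denominator)
|L| = 50 · 4123.5 / 4.7723e+10 ≈ 4.3202e-06
Gain = 20 log₁₀(4.3202e-06) ≈ -107.29 dB
∠L = 60.99° − 259.21° = -198.22° ≡ 161.78° (principal value)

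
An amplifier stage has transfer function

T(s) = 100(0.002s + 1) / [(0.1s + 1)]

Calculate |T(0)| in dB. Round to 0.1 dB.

T(0) = 100 · 1 / 1 = 100
20 log₁₀(100) ≈ 40.00 dB

40.0 dB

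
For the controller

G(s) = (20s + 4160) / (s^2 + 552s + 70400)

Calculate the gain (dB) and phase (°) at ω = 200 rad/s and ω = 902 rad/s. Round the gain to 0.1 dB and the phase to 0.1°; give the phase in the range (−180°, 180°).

Substitute s = j200:
Numerator: 20(j200) + 4160 = 4160 + j4000
Denominator: (j200)^2 + 552(j200) + 70400 = 30400 + j110400
|N| = √(4160² + 4000²) ≈ 5771.1, ∠N ≈ 43.88°
|D| = √(30400² + 110400²) ≈ 1.1451e+05, ∠D ≈ 74.60°
|G| = 5771.1 / 1.1451e+05 ≈ 0.050398
Gain = 20 log₁₀(0.050398) ≈ -25.95 dB
∠G = 43.88° − 74.60° = -30.72°

Substitute s = j902:
Numerator: 20(j902) + 4160 = 4160 + j18040
Denominator: (j902)^2 + 552(j902) + 70400 = -743204 + j497904
|N| = √(4160² + 18040²) ≈ 18513, ∠N ≈ 77.01°
|D| = √(743204² + 497904²) ≈ 8.9457e+05, ∠D ≈ 146.18°
|G| = 18513 / 8.9457e+05 ≈ 0.020695
Gain = 20 log₁₀(0.020695) ≈ -33.68 dB
∠G = 77.01° − 146.18° = -69.17°

ω = 200: -26.0 dB, -30.7°; ω = 902: -33.7 dB, -69.2°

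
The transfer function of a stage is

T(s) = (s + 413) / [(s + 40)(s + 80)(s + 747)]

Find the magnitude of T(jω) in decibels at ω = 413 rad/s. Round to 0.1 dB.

-108.1 dB

At s = jω = j413:
zero (s+413): 413 + j413 → |·| = √(413²+413²) = √341138 ≈ 584.07, ∠ = arctan(413/413) ≈ 45.00°
pole (s+40): 40 + j413 → |·| = √(40²+413²) = √172169 ≈ 414.93, ∠ = arctan(413/40) ≈ 84.47°
pole (s+80): 80 + j413 → |·| = √(80²+413²) = √176969 ≈ 420.68, ∠ = arctan(413/80) ≈ 79.04°
pole (s+747): 747 + j413 → |·| = √(747²+413²) = √728578 ≈ 853.57, ∠ = arctan(413/747) ≈ 28.94°
|T| = 1 · 584.07 / 1.4899e+08 ≈ 3.9202e-06
Gain = 20 log₁₀(3.9202e-06) ≈ -108.13 dB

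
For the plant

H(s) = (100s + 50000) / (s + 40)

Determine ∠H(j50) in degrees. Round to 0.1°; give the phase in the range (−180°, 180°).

-45.6°

Substitute s = j50:
Numerator: 100(j50) + 50000 = 50000 + j5000
Denominator: (j50) + 40 = 40 + j50
|N| = √(50000² + 5000²) ≈ 50249, ∠N ≈ 5.71°
|D| = √(40² + 50²) ≈ 64.031, ∠D ≈ 51.34°
∠H = 5.71° − 51.34° = -45.63°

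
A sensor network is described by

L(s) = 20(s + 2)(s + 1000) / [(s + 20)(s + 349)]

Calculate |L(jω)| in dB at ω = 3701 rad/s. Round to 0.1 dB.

26.3 dB

At s = jω = j3701:
zero (s+2): 2 + j3701 → |·| = √(2²+3701²) = √13697405 ≈ 3701, ∠ = arctan(3701/2) ≈ 89.97°
zero (s+1000): 1000 + j3701 → |·| = √(1000²+3701²) = √14697401 ≈ 3833.7, ∠ = arctan(3701/1000) ≈ 74.88°
pole (s+20): 20 + j3701 → |·| = √(20²+3701²) = √13697801 ≈ 3701.1, ∠ = arctan(3701/20) ≈ 89.69°
pole (s+349): 349 + j3701 → |·| = √(349²+3701²) = √13819202 ≈ 3717.4, ∠ = arctan(3701/349) ≈ 84.61°
|L| = 20 · 1.4189e+07 / 1.3758e+07 ≈ 20.627
Gain = 20 log₁₀(20.627) ≈ 26.29 dB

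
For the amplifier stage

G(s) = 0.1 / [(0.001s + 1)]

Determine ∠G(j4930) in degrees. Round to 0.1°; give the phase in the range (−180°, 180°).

At ω = 4930 rad/s:
pole (1 + j4930·0.001) = 1 + j4.93 → |·| ≈ 5.0304, ∠ ≈ 78.53°
∠G = (0°) − (78.53°) = -78.53°

-78.5°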